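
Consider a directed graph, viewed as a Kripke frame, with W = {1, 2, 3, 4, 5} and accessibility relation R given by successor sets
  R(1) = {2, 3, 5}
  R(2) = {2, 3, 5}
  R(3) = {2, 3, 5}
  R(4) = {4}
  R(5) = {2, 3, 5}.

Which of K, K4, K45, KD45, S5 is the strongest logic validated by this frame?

Transitive (axiom 4): yes — every two-step R-path is closed by a direct edge.
Euclidean (axiom 5): yes — any two successors of a common world are R-related.
Serial (axiom D): yes — every world has a successor (e.g. 1 R 2).
Reflexive (axiom T): no — 1 is not related to itself.
So F validates K, K4, K45, KD45; S5 would additionally require R to be reflexive. The strongest is KD45.

KD45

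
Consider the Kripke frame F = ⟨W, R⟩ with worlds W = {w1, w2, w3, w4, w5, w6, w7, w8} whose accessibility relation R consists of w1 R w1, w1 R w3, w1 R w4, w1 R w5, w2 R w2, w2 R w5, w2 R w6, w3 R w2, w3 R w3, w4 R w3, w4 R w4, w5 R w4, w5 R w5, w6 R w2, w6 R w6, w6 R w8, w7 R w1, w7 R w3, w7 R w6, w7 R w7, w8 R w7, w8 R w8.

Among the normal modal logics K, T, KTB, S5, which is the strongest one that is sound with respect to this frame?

T

Reflexive (axiom T): yes — every world is R-related to itself.
Symmetric (axiom B): no — w1 R w3 but not w3 R w1.
Euclidean (axiom 5): no — w1 R w3 and w1 R w4, but not w3 R w4.
So F validates K, T; KTB would additionally require R to be symmetric. The strongest is T.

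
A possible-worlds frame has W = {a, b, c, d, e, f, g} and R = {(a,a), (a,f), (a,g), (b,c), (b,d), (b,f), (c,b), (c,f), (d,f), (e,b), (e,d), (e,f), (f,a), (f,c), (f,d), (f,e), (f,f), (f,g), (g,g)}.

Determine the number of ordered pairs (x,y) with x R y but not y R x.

Enumerating: (a,g), (b,d), (b,f), (e,b), (e,d), (f,g).

6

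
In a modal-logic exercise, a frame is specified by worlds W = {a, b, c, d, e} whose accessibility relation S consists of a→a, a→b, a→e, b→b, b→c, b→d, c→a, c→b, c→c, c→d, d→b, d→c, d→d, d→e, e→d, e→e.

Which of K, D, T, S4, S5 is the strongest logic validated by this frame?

Serial (axiom D): yes — every world has a successor (e.g. a S a).
Reflexive (axiom T): yes — every world is S-related to itself.
Transitive (axiom 4): no — a S b and b S c, but not a S c.
Euclidean (axiom 5): no — a S b and a S e, but not b S e.
So F validates K, D, T; S4 would additionally require S to be transitive. The strongest is T.

T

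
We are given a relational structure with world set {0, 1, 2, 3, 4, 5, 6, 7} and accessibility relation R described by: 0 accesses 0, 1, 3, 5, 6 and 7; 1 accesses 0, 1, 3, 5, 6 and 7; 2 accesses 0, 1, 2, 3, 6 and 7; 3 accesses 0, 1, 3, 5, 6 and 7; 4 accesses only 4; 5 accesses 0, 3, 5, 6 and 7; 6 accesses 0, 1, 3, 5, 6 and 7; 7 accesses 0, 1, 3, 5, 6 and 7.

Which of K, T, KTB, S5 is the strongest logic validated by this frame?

Reflexive (axiom T): yes — every world is R-related to itself.
Symmetric (axiom B): no — 1 R 5 but not 5 R 1.
Euclidean (axiom 5): no — 0 R 5 and 0 R 1, but not 5 R 1.
So F validates K, T; KTB would additionally require R to be symmetric. The strongest is T.

T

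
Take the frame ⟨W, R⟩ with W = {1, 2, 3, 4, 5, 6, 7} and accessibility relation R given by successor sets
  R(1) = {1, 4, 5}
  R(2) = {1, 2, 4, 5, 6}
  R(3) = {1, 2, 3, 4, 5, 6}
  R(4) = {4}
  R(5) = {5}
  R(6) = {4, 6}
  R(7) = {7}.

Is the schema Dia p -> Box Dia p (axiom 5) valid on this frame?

No

The schema 5 characterises exactly the Euclidean frames.
Euclidean: no — 1 R 4 and 1 R 5, but not 4 R 5.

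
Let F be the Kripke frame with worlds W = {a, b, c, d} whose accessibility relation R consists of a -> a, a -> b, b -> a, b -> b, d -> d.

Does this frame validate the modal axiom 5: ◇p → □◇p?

Axiom 5 corresponds to the accessibility relation being Euclidean.
Euclidean: yes — any two successors of a common world are R-related.

Yes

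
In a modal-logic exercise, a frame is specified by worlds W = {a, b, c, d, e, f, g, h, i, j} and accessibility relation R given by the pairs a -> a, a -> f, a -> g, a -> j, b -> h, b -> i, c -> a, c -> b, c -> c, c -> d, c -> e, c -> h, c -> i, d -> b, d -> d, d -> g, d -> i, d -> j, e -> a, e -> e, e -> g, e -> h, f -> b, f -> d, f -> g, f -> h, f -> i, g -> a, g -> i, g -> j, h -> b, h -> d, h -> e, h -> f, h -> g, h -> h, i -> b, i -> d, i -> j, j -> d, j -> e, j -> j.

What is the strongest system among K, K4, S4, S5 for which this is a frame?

K

Transitive (axiom 4): no — a R f and f R b, but not a R b.
Reflexive (axiom T): no — b is not related to itself.
Euclidean (axiom 5): no — a R f and a R j, but not f R j.
So F validates K; K4 would additionally require R to be transitive. The strongest is K.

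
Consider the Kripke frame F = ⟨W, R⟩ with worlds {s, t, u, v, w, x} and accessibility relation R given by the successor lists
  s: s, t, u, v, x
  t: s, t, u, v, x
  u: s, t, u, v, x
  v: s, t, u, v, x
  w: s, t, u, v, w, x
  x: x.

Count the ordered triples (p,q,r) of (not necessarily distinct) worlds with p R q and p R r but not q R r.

Enumerating: (s,x,s), (s,x,t), (s,x,u), (s,x,v), (t,x,s), (t,x,t), (t,x,u), (t,x,v), (u,x,s), (u,x,t), (u,x,u), (u,x,v), … and 13 more.
Total: 25.

25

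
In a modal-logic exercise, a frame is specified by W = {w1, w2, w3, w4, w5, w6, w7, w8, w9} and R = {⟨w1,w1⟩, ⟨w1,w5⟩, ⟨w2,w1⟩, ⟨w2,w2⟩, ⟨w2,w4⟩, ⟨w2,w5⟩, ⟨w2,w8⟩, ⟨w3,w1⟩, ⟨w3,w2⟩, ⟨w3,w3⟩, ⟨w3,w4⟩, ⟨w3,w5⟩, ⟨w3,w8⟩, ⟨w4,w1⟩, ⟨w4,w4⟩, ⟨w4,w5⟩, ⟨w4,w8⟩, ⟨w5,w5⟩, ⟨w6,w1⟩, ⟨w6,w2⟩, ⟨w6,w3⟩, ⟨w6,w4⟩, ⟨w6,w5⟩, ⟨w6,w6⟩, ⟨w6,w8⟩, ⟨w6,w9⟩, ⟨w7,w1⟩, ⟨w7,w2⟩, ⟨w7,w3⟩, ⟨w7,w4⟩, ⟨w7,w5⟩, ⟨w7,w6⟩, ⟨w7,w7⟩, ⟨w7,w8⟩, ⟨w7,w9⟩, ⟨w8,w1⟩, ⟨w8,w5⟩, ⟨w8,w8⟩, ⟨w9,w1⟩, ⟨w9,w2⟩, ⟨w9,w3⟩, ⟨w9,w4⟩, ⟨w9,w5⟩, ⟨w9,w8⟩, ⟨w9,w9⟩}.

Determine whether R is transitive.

Yes

Transitive: yes — every two-step R-path is closed by a direct edge.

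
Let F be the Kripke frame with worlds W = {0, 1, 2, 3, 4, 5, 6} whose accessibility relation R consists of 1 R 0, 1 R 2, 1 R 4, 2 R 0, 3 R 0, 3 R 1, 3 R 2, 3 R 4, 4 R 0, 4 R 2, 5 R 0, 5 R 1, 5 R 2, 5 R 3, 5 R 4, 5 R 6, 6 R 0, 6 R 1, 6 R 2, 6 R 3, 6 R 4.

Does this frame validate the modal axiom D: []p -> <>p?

By correspondence theory, D is valid on a frame iff R is serial.
Serial: no — 0 has no R-successor.

No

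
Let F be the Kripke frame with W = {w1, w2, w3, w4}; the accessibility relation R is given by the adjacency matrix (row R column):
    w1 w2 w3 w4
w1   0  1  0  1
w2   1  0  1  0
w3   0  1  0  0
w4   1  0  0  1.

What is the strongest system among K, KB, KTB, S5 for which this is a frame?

KB

Symmetric (axiom B): yes — every pair in R has its reverse in R.
Reflexive (axiom T): no — w1 is not related to itself.
Euclidean (axiom 5): no — w1 R w2 and w1 R w4, but not w2 R w4.
So F validates K, KB; KTB would additionally require R to be reflexive. The strongest is KB.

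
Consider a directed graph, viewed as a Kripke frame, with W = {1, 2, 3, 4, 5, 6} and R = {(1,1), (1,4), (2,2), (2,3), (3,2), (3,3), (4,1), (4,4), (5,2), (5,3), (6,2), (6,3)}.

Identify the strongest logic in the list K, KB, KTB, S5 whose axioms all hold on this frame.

Symmetric (axiom B): no — 5 R 2 but not 2 R 5.
Reflexive (axiom T): no — 5 is not related to itself.
Euclidean (axiom 5): yes — any two successors of a common world are R-related.
So F validates K; KB would additionally require R to be symmetric. The strongest is K.

K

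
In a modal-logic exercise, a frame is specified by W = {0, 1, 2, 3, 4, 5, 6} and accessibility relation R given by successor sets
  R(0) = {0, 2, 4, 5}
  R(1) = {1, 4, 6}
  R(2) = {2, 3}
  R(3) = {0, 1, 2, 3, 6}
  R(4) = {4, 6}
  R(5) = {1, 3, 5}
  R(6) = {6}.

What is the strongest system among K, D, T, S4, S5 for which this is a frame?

T

Serial (axiom D): yes — every world has a successor (e.g. 0 R 0).
Reflexive (axiom T): yes — every world is R-related to itself.
Transitive (axiom 4): no — 0 R 2 and 2 R 3, but not 0 R 3.
Euclidean (axiom 5): no — 0 R 2 and 0 R 4, but not 2 R 4.
So F validates K, D, T; S4 would additionally require R to be transitive. The strongest is T.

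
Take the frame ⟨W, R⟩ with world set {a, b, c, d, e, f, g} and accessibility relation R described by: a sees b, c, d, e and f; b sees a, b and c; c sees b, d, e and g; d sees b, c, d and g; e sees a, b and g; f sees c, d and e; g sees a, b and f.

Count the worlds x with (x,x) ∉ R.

Enumerating: a, c, e, f, g.

5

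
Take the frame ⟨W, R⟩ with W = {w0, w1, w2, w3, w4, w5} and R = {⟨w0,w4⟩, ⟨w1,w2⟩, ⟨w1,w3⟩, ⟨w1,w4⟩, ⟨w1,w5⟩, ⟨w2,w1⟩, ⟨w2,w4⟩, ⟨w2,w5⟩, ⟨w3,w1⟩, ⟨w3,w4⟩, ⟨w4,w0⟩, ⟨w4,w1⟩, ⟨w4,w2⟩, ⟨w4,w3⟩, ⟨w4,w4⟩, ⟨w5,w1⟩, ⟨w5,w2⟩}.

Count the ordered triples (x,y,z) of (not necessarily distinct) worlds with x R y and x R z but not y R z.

28

Enumerating: (w1,w2,w2), (w1,w2,w3), (w1,w3,w2), (w1,w3,w3), (w1,w3,w5), (w1,w4,w5), (w1,w5,w3), (w1,w5,w4), (w1,w5,w5), (w2,w1,w1), (w2,w4,w5), (w2,w5,w4), … and 16 more.
Total: 28.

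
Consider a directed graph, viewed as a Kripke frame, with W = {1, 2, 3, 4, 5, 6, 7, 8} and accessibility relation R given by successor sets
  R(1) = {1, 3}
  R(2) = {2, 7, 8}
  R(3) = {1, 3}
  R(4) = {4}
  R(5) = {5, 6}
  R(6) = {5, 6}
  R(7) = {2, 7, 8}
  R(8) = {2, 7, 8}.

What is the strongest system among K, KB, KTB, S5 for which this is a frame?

S5

Symmetric (axiom B): yes — every pair in R has its reverse in R.
Reflexive (axiom T): yes — every world is R-related to itself.
Euclidean (axiom 5): yes — any two successors of a common world are R-related.
So F validates K, KB, KTB, S5. The strongest is S5.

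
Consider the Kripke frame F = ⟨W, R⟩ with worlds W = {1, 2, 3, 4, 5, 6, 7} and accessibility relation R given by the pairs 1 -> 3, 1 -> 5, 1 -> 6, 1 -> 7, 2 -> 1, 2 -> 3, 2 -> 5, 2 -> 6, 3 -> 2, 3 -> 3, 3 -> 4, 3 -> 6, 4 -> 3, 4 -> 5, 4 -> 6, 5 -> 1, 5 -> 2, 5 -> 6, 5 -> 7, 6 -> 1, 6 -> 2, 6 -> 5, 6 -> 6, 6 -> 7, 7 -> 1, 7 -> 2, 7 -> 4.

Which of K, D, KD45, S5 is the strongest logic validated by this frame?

D

Serial (axiom D): yes — every world has a successor (e.g. 1 R 3).
Euclidean (axiom 5): no — 1 R 3 and 1 R 5, but not 3 R 5.
Transitive (axiom 4): no — 1 R 3 and 3 R 2, but not 1 R 2.
Reflexive (axiom T): no — 1 is not related to itself.
So F validates K, D; KD45 would additionally require R to be Euclidean and transitive. The strongest is D.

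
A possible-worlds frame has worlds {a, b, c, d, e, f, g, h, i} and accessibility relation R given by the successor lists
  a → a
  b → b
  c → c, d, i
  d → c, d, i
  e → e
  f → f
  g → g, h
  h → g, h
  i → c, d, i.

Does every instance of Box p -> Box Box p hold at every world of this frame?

Axiom 4 corresponds to the accessibility relation being transitive.
Transitive: yes — every two-step R-path is closed by a direct edge.

Yes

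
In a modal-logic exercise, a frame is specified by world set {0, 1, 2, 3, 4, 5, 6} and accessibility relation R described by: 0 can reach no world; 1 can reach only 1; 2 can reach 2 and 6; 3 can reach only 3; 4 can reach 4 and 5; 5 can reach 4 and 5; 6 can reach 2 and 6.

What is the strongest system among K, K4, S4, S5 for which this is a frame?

K4

Transitive (axiom 4): yes — every two-step R-path is closed by a direct edge.
Reflexive (axiom T): no — 0 is not related to itself.
Euclidean (axiom 5): yes — any two successors of a common world are R-related.
So F validates K, K4; S4 would additionally require R to be reflexive. The strongest is K4.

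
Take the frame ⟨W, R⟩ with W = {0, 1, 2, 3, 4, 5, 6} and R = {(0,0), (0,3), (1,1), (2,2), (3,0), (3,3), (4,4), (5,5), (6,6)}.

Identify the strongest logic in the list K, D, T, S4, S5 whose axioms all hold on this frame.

Serial (axiom D): yes — every world has a successor (e.g. 0 R 0).
Reflexive (axiom T): yes — every world is R-related to itself.
Transitive (axiom 4): yes — every two-step R-path is closed by a direct edge.
Euclidean (axiom 5): yes — any two successors of a common world are R-related.
So F validates K, D, T, S4, S5. The strongest is S5.

S5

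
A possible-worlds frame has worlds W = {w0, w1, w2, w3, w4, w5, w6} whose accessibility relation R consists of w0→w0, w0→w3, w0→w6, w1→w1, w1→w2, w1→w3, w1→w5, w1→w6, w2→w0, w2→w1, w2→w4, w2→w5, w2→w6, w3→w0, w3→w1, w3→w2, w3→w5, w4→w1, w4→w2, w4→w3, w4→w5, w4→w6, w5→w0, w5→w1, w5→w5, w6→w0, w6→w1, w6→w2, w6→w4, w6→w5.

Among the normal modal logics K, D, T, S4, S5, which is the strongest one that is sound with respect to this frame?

D

Serial (axiom D): yes — every world has a successor (e.g. w0 R w0).
Reflexive (axiom T): no — w2 is not related to itself.
Transitive (axiom 4): no — w0 R w3 and w3 R w1, but not w0 R w1.
Euclidean (axiom 5): no — w0 R w3 and w0 R w6, but not w3 R w6.
So F validates K, D; T would additionally require R to be reflexive. The strongest is D.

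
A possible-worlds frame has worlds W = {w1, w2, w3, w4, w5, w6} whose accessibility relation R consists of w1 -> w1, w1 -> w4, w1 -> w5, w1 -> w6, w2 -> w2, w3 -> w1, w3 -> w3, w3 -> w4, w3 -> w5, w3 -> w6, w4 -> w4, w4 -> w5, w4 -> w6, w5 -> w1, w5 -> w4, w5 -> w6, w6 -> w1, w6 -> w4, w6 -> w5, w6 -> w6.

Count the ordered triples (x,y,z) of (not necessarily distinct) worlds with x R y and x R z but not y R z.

Enumerating: (w1,w4,w1), (w1,w5,w5), (w3,w1,w3), (w3,w4,w1), (w3,w4,w3), (w3,w5,w3), (w3,w5,w5), (w3,w6,w3), (w4,w5,w5), (w5,w4,w1), (w6,w4,w1), (w6,w5,w5).

12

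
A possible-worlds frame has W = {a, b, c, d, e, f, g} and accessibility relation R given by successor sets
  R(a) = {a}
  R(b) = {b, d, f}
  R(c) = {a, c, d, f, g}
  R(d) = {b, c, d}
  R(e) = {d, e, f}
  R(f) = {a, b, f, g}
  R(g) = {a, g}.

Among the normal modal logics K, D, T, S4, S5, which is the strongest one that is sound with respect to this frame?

T

Serial (axiom D): yes — every world has a successor (e.g. a R a).
Reflexive (axiom T): yes — every world is R-related to itself.
Transitive (axiom 4): no — b R d and d R c, but not b R c.
Euclidean (axiom 5): no — b R d and b R f, but not d R f.
So F validates K, D, T; S4 would additionally require R to be transitive. The strongest is T.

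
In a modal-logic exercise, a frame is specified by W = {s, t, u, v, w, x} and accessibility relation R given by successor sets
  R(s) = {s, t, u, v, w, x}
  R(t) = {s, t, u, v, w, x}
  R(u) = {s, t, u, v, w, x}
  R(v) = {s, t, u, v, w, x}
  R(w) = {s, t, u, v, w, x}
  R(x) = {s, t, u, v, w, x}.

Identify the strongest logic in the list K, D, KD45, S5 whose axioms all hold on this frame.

S5

Serial (axiom D): yes — every world has a successor (e.g. s R s).
Euclidean (axiom 5): yes — any two successors of a common world are R-related.
Transitive (axiom 4): yes — every two-step R-path is closed by a direct edge.
Reflexive (axiom T): yes — every world is R-related to itself.
So F validates K, D, KD45, S5. The strongest is S5.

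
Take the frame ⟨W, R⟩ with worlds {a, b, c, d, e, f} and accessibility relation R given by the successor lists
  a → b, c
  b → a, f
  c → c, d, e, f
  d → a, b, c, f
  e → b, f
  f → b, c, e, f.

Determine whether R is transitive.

No

Transitive: no — a R b and b R f, but not a R f.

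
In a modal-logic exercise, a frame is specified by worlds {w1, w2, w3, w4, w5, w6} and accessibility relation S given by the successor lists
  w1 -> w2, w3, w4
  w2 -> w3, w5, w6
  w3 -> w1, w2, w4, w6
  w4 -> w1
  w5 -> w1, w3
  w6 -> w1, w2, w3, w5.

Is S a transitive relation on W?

Transitive: no — w1 S w2 and w2 S w5, but not w1 S w5.

No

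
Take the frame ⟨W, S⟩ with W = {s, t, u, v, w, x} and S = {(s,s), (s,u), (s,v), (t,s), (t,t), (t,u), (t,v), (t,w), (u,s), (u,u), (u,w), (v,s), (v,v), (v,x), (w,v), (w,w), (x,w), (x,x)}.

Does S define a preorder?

Reflexive: yes — every world is S-related to itself.
Transitive: no — s S u and u S w, but not s S w.
So S is not a preorder.

No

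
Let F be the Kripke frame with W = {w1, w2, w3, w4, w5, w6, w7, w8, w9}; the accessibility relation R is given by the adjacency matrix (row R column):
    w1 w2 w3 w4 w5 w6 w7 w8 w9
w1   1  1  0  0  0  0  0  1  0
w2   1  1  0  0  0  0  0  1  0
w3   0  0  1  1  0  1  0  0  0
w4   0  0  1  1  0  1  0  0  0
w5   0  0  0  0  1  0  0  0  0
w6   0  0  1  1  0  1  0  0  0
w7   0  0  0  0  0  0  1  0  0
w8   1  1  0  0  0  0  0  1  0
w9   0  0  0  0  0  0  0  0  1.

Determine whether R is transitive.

Yes

Transitive: yes — every two-step R-path is closed by a direct edge.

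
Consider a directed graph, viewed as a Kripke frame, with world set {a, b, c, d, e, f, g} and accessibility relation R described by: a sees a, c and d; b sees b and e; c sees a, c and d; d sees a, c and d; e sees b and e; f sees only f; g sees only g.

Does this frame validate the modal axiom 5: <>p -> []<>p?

The schema 5 characterises exactly the Euclidean frames.
Euclidean: yes — any two successors of a common world are R-related.

Yes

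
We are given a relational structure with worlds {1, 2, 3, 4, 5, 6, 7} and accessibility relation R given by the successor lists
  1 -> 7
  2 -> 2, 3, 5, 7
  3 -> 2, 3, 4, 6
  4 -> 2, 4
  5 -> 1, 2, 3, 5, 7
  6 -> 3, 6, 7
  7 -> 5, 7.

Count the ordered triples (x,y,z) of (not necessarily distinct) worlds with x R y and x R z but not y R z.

Enumerating: (2,3,5), (2,3,7), (2,7,2), (2,7,3), (3,2,4), (3,2,6), (3,4,3), (3,4,6), (3,6,2), (3,6,4), (4,2,4), (5,1,1), … and 13 more.
Total: 25.

25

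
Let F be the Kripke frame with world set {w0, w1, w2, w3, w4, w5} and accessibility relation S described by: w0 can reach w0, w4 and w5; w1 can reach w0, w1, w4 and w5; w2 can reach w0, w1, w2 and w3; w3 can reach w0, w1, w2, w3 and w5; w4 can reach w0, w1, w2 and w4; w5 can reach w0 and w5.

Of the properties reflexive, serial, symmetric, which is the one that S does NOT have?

symmetric

Reflexive: yes — every world is S-related to itself.
Serial: yes — every world has a successor (e.g. w0 S w0).
Symmetric: no — w1 S w0 but not w0 S w1.
Only symmetric fails.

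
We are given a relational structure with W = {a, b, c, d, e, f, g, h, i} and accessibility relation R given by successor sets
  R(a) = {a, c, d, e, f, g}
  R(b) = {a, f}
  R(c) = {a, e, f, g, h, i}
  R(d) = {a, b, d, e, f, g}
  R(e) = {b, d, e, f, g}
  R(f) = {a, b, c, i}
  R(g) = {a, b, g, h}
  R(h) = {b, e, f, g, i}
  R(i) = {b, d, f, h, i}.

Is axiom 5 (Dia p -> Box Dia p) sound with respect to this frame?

Axiom 5 corresponds to the accessibility relation being Euclidean.
Euclidean: no — a R c and a R d, but not c R d.

No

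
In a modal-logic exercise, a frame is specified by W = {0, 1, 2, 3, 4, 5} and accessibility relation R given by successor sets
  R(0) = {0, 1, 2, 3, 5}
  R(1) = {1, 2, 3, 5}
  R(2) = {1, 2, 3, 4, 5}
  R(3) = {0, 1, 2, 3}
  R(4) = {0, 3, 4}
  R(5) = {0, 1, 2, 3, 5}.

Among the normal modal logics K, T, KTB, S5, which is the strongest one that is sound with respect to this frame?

Reflexive (axiom T): yes — every world is R-related to itself.
Symmetric (axiom B): no — 0 R 1 but not 1 R 0.
Euclidean (axiom 5): no — 0 R 3 and 0 R 5, but not 3 R 5.
So F validates K, T; KTB would additionally require R to be symmetric. The strongest is T.

T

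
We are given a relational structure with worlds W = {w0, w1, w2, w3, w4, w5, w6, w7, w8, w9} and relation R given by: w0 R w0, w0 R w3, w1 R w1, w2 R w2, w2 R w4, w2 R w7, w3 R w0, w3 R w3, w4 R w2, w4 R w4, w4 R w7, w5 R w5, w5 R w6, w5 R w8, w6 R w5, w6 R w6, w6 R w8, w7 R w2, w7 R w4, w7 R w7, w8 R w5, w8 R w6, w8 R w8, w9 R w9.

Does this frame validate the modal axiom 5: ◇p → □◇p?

Yes

By correspondence theory, 5 is valid on a frame iff R is Euclidean.
Euclidean: yes — any two successors of a common world are R-related.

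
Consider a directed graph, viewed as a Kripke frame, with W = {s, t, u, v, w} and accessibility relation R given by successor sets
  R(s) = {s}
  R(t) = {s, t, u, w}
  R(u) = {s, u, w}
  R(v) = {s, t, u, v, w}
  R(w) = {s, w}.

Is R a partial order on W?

Yes

Reflexive: yes — every world is R-related to itself.
Transitive: yes — every two-step R-path is closed by a direct edge.
Antisymmetric: yes — no distinct pair is related both ways.
So R is a partial order.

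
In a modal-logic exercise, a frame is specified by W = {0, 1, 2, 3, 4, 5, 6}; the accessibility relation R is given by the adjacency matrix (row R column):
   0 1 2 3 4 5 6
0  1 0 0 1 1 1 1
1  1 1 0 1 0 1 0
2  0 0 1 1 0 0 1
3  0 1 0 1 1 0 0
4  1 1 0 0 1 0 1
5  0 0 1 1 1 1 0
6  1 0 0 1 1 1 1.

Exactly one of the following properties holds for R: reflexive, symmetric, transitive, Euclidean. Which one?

Reflexive: yes — every world is R-related to itself.
Symmetric: no — 0 R 3 but not 3 R 0.
Transitive: no — 0 R 3 and 3 R 1, but not 0 R 1.
Euclidean: no — 0 R 3 and 0 R 5, but not 3 R 5.
Only reflexive holds.

reflexive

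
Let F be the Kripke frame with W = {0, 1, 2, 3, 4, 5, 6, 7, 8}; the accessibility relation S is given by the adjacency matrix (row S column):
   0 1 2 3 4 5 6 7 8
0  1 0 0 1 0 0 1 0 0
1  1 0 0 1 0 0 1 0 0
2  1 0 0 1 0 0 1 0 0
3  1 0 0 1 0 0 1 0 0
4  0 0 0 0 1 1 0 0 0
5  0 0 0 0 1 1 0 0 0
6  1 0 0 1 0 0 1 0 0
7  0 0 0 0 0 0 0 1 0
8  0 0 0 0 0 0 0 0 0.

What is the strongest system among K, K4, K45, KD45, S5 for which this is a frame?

Transitive (axiom 4): yes — every two-step S-path is closed by a direct edge.
Euclidean (axiom 5): yes — any two successors of a common world are S-related.
Serial (axiom D): no — 8 has no S-successor.
Reflexive (axiom T): no — 1 is not related to itself.
So F validates K, K4, K45; KD45 would additionally require S to be serial. The strongest is K45.

K45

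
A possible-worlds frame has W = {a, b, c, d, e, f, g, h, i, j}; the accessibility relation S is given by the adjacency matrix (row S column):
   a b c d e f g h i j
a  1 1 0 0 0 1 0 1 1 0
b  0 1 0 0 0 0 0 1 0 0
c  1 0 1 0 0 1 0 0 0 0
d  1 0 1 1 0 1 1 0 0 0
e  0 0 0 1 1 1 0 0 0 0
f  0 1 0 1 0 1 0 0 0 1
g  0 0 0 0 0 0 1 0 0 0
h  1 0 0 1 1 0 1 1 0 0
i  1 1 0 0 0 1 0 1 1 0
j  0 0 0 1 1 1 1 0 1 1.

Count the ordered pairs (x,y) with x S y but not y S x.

21

Enumerating: (a,b), (a,f), (b,h), (c,a), (c,f), (d,a), (d,c), (d,g), (e,d), (e,f), (f,b), (h,d), … and 9 more.
Total: 21.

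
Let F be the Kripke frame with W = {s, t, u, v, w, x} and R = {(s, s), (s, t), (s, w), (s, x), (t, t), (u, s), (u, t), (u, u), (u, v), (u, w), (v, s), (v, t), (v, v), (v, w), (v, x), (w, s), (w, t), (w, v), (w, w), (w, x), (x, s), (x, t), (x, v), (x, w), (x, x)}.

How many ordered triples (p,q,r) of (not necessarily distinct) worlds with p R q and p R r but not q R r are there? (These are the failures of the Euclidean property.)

26

Enumerating: (s,t,s), (s,t,w), (s,t,x), (u,s,u), (u,s,v), (u,t,s), (u,t,u), (u,t,v), (u,t,w), (u,v,u), (u,w,u), (v,s,v), … and 14 more.
Total: 26.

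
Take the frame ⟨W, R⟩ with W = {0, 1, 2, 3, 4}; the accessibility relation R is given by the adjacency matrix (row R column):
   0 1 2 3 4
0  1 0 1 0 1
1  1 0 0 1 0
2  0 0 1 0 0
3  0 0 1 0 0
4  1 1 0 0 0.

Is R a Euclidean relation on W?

Euclidean: no — 0 R 2 and 0 R 4, but not 2 R 4.

No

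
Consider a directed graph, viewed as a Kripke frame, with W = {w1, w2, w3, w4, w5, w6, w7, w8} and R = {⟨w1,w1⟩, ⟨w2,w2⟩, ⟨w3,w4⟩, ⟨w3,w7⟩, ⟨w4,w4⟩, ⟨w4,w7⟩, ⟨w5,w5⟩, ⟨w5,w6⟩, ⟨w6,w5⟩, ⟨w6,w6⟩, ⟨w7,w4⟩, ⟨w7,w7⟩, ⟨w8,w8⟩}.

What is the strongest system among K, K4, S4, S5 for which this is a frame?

K4

Transitive (axiom 4): yes — every two-step R-path is closed by a direct edge.
Reflexive (axiom T): no — w3 is not related to itself.
Euclidean (axiom 5): yes — any two successors of a common world are R-related.
So F validates K, K4; S4 would additionally require R to be reflexive. The strongest is K4.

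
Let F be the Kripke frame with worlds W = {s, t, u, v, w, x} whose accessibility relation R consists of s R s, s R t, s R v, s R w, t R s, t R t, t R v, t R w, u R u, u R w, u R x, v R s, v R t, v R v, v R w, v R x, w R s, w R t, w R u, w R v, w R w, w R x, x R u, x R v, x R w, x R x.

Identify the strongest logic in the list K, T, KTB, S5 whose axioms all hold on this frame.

KTB

Reflexive (axiom T): yes — every world is R-related to itself.
Symmetric (axiom B): yes — every pair in R has its reverse in R.
Euclidean (axiom 5): no — v R s and v R x, but not s R x.
So F validates K, T, KTB; S5 would additionally require R to be Euclidean. The strongest is KTB.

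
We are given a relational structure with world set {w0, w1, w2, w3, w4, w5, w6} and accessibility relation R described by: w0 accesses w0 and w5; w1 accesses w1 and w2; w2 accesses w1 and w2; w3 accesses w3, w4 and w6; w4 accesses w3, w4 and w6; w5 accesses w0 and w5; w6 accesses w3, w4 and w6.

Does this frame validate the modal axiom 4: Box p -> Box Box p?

Axiom 4 corresponds to the accessibility relation being transitive.
Transitive: yes — every two-step R-path is closed by a direct edge.

Yes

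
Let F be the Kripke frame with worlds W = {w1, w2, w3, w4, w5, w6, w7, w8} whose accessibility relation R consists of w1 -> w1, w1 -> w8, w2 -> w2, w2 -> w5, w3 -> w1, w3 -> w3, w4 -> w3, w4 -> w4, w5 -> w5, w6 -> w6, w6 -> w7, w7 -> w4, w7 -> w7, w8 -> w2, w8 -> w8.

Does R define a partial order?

Reflexive: yes — every world is R-related to itself.
Transitive: no — w1 R w8 and w8 R w2, but not w1 R w2.
Antisymmetric: yes — no distinct pair is related both ways.
So R is not a partial order.

No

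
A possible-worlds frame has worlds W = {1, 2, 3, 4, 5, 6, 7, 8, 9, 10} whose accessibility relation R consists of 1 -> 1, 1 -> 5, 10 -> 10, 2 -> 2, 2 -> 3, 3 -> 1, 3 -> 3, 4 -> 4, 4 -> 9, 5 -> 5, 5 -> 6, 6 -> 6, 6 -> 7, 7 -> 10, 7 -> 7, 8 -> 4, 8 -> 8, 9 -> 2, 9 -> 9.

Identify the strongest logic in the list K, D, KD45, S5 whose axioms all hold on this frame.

Serial (axiom D): yes — every world has a successor (e.g. 1 R 1).
Euclidean (axiom 5): no — 1 R 5 and 1 R 1, but not 5 R 1.
Transitive (axiom 4): no — 1 R 5 and 5 R 6, but not 1 R 6.
Reflexive (axiom T): yes — every world is R-related to itself.
So F validates K, D; KD45 would additionally require R to be Euclidean and transitive. The strongest is D.

D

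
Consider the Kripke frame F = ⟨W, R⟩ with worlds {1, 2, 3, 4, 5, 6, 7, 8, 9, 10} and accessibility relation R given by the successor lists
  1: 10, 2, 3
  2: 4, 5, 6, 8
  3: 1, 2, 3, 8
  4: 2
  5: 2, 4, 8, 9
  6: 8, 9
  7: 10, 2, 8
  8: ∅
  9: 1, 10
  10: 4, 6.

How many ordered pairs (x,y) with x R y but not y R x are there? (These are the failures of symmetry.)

18

Enumerating: (1,10), (1,2), (10,4), (10,6), (2,6), (2,8), (3,2), (3,8), (5,4), (5,8), (5,9), (6,8), (6,9), (7,10), (7,2), (7,8), (9,1), (9,10).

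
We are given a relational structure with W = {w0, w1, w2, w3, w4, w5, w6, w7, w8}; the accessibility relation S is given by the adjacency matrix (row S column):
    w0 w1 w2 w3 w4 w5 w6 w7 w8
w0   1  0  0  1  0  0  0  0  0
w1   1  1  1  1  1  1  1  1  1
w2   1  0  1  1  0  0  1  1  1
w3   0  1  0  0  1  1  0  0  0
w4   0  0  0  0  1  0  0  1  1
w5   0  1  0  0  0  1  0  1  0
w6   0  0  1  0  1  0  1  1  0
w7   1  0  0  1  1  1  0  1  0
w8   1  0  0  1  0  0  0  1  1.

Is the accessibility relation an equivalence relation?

Reflexive: no — w3 is not related to itself.
Symmetric: no — w0 S w3 but not w3 S w0.
Transitive: no — w0 S w3 and w3 S w1, but not w0 S w1.
So S is not an equivalence relation.

No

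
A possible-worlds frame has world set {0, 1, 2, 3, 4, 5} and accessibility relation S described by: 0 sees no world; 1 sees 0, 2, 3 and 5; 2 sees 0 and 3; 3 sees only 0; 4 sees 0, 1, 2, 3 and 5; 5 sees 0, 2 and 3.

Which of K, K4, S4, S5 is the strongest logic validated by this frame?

K4

Transitive (axiom 4): yes — every two-step S-path is closed by a direct edge.
Reflexive (axiom T): no — 0 is not related to itself.
Euclidean (axiom 5): no — 1 S 0 and 1 S 2, but not 0 S 2.
So F validates K, K4; S4 would additionally require S to be reflexive. The strongest is K4.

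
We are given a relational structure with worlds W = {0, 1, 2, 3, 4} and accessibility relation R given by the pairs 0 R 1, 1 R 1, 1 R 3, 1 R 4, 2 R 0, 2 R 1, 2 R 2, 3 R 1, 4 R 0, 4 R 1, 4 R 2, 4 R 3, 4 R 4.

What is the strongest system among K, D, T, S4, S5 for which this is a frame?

D

Serial (axiom D): yes — every world has a successor (e.g. 0 R 1).
Reflexive (axiom T): no — 0 is not related to itself.
Transitive (axiom 4): no — 0 R 1 and 1 R 3, but not 0 R 3.
Euclidean (axiom 5): no — 1 R 3 and 1 R 4, but not 3 R 4.
So F validates K, D; T would additionally require R to be reflexive. The strongest is D.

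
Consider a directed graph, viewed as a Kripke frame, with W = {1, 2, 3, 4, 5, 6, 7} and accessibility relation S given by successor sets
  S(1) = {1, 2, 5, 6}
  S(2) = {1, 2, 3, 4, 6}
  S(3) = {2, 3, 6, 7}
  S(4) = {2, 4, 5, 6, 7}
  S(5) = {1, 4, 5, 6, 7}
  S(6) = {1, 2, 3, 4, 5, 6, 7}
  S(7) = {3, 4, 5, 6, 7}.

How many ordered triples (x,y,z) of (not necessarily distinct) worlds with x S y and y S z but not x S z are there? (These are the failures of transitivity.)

Enumerating: (1,2,3), (1,2,4), (1,5,4), (1,5,7), (1,6,3), (1,6,4), (1,6,7), (2,1,5), (2,3,7), (2,4,5), (2,4,7), (2,6,5), … and 24 more.
Total: 36.

36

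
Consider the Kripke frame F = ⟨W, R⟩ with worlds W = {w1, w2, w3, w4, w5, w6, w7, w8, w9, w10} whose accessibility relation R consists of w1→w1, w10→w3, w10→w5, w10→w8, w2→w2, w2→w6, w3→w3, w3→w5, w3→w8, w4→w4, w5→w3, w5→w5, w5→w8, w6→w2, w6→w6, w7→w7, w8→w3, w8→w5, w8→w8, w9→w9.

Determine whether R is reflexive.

No

Reflexive: no — w10 is not related to itself.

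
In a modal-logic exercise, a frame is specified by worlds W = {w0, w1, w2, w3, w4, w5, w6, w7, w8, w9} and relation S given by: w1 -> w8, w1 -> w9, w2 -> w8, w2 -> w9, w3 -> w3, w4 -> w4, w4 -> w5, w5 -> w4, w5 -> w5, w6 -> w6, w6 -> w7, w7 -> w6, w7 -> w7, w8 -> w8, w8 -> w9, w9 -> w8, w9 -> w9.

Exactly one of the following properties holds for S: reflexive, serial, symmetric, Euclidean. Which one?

Reflexive: no — w0 is not related to itself.
Serial: no — w0 has no S-successor.
Symmetric: no — w1 S w8 but not w8 S w1.
Euclidean: yes — any two successors of a common world are S-related.
Only Euclidean holds.

Euclidean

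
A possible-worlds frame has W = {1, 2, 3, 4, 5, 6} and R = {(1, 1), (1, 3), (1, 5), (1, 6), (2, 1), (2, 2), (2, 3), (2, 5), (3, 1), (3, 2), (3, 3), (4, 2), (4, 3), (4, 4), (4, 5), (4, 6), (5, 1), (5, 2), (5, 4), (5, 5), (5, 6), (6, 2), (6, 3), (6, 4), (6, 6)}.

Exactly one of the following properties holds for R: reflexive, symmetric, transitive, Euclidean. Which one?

Reflexive: yes — every world is R-related to itself.
Symmetric: no — 1 R 6 but not 6 R 1.
Transitive: no — 1 R 3 and 3 R 2, but not 1 R 2.
Euclidean: no — 1 R 3 and 1 R 5, but not 3 R 5.
Only reflexive holds.

reflexive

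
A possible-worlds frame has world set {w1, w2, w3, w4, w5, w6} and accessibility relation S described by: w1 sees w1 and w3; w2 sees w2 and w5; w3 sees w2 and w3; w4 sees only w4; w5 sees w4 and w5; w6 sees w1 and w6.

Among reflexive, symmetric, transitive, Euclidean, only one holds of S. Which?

Reflexive: yes — every world is S-related to itself.
Symmetric: no — w1 S w3 but not w3 S w1.
Transitive: no — w1 S w3 and w3 S w2, but not w1 S w2.
Euclidean: no — w1 S w3 and w1 S w1, but not w3 S w1.
Only reflexive holds.

reflexive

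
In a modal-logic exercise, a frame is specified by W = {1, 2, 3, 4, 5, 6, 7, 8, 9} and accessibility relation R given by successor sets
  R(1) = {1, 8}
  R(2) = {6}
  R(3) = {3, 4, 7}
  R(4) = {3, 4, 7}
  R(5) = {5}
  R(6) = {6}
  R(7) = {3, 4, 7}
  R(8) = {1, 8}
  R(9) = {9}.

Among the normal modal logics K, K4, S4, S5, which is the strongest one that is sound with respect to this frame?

K4

Transitive (axiom 4): yes — every two-step R-path is closed by a direct edge.
Reflexive (axiom T): no — 2 is not related to itself.
Euclidean (axiom 5): yes — any two successors of a common world are R-related.
So F validates K, K4; S4 would additionally require R to be reflexive. The strongest is K4.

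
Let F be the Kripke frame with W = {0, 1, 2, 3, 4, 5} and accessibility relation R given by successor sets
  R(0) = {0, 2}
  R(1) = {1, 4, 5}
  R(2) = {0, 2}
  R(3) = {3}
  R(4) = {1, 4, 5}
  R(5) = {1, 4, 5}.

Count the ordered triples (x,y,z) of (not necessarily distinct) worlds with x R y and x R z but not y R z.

0

R is Euclidean; there are no such tuples.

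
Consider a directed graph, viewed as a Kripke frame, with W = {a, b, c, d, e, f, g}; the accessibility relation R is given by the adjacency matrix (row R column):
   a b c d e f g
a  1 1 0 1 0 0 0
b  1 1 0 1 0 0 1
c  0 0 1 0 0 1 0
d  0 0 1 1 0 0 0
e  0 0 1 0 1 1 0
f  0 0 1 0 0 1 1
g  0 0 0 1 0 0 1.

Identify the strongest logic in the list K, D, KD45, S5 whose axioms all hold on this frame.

Serial (axiom D): yes — every world has a successor (e.g. a R a).
Euclidean (axiom 5): no — a R d and a R b, but not d R b.
Transitive (axiom 4): no — a R b and b R g, but not a R g.
Reflexive (axiom T): yes — every world is R-related to itself.
So F validates K, D; KD45 would additionally require R to be Euclidean and transitive. The strongest is D.

D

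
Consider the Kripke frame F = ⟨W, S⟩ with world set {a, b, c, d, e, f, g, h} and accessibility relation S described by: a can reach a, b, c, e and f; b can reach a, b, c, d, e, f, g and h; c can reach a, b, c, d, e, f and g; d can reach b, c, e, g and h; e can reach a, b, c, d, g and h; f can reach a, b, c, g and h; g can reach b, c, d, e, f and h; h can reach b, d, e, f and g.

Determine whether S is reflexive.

Reflexive: no — d is not related to itself.

No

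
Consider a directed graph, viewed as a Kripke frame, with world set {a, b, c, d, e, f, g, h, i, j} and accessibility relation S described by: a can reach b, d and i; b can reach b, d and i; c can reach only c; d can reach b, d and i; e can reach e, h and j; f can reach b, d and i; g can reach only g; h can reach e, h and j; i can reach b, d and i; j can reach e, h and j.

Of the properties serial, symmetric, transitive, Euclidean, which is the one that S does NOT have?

Serial: yes — every world has a successor (e.g. a S b).
Symmetric: no — a S b but not b S a.
Transitive: yes — every two-step S-path is closed by a direct edge.
Euclidean: yes — any two successors of a common world are S-related.
Only symmetric fails.

symmetric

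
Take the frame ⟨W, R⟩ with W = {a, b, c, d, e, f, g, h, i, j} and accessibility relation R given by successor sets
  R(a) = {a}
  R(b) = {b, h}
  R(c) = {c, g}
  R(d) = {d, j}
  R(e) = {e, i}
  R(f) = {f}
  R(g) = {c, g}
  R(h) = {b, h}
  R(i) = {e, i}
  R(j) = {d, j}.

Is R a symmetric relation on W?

Symmetric: yes — every pair in R has its reverse in R.

Yes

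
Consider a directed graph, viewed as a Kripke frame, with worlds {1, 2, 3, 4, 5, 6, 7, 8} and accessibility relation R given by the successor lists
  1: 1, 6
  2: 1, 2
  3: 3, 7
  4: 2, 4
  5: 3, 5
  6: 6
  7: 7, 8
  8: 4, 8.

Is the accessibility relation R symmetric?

Symmetric: no — 1 R 6 but not 6 R 1.

No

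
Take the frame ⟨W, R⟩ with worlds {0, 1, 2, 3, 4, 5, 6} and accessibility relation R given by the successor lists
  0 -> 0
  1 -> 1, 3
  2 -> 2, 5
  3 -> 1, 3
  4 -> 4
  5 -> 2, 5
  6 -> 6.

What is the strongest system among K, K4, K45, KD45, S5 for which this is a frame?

S5

Transitive (axiom 4): yes — every two-step R-path is closed by a direct edge.
Euclidean (axiom 5): yes — any two successors of a common world are R-related.
Serial (axiom D): yes — every world has a successor (e.g. 0 R 0).
Reflexive (axiom T): yes — every world is R-related to itself.
So F validates K, K4, K45, KD45, S5. The strongest is S5.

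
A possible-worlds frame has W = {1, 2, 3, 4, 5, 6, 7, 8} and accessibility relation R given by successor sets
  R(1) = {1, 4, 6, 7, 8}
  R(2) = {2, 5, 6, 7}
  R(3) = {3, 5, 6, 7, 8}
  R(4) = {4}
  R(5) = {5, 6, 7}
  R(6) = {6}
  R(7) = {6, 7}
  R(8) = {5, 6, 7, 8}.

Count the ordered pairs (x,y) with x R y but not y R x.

Enumerating: (1,4), (1,6), (1,7), (1,8), (2,5), (2,6), (2,7), (3,5), (3,6), (3,7), (3,8), (5,6), (5,7), (7,6), (8,5), (8,6), (8,7).

17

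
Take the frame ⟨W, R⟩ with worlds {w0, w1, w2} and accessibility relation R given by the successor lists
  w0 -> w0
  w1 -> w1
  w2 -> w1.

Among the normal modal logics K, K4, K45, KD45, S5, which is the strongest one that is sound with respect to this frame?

KD45

Transitive (axiom 4): yes — every two-step R-path is closed by a direct edge.
Euclidean (axiom 5): yes — any two successors of a common world are R-related.
Serial (axiom D): yes — every world has a successor (e.g. w0 R w0).
Reflexive (axiom T): no — w2 is not related to itself.
So F validates K, K4, K45, KD45; S5 would additionally require R to be reflexive. The strongest is KD45.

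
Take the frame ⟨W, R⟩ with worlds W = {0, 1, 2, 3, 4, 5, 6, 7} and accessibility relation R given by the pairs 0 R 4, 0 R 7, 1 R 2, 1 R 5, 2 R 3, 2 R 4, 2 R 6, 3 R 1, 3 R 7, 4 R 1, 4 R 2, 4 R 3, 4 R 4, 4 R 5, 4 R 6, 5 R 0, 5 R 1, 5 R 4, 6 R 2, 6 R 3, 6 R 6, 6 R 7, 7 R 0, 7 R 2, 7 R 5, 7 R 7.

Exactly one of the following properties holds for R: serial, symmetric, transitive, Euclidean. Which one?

Serial: yes — every world has a successor (e.g. 0 R 4).
Symmetric: no — 0 R 4 but not 4 R 0.
Transitive: no — 0 R 4 and 4 R 1, but not 0 R 1.
Euclidean: no — 0 R 4 and 0 R 7, but not 4 R 7.
Only serial holds.

serial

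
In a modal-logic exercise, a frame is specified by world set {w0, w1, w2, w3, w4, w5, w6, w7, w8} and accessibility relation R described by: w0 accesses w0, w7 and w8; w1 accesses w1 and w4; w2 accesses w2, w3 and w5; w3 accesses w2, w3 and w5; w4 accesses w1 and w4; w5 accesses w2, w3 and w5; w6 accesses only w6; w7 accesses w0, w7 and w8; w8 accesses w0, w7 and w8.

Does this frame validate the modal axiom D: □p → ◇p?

Yes

By correspondence theory, D is valid on a frame iff R is serial.
Serial: yes — every world has a successor (e.g. w0 R w0).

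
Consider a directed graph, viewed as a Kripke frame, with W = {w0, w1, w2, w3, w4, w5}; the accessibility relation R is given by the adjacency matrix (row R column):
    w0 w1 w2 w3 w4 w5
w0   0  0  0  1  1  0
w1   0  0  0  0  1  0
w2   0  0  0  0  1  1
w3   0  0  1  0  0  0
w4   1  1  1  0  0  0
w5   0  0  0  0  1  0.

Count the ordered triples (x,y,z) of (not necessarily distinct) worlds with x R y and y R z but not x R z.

20

Enumerating: (w0,w3,w2), (w0,w4,w0), (w0,w4,w1), (w0,w4,w2), (w1,w4,w0), (w1,w4,w1), (w1,w4,w2), (w2,w4,w0), (w2,w4,w1), (w2,w4,w2), (w3,w2,w4), (w3,w2,w5), … and 8 more.
Total: 20.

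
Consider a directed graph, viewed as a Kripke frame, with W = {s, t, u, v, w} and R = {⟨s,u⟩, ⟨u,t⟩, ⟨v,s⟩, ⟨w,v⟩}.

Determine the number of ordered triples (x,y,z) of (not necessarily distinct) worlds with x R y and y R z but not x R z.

Enumerating: (s,u,t), (v,s,u), (w,v,s).

3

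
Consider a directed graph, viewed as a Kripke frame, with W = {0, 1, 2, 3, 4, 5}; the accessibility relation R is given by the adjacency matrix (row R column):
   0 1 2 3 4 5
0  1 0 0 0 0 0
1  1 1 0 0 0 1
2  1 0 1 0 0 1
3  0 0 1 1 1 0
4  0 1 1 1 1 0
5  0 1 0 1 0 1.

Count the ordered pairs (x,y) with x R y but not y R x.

Enumerating: (1,0), (2,0), (2,5), (3,2), (4,1), (4,2), (5,3).

7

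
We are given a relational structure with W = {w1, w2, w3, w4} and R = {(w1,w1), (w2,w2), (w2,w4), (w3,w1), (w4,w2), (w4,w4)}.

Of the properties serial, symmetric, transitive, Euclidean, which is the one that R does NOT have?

symmetric

Serial: yes — every world has a successor (e.g. w1 R w1).
Symmetric: no — w3 R w1 but not w1 R w3.
Transitive: yes — every two-step R-path is closed by a direct edge.
Euclidean: yes — any two successors of a common world are R-related.
Only symmetric fails.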